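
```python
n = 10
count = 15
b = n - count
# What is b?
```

Trace:
`n = 10` → n = 10
`count = 15` → count = 15
`b = n - count` → b = -5
So b = -5

Answer: -5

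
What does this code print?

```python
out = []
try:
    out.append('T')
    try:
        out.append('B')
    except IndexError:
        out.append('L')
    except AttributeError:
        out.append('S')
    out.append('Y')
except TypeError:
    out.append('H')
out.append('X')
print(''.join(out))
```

Execution trace: 'T' (try body) → 'B' (inner try body, no exception) → 'Y' (try body, no exception) → 'X' (after the try/except). Output: TBYX

Answer: TBYX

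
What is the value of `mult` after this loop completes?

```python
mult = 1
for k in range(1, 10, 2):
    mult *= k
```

Product of 1, 3, 5, ... up to 9
`mult` takes the values: 1 → 3 → 15 → 105 → 945

Answer: 945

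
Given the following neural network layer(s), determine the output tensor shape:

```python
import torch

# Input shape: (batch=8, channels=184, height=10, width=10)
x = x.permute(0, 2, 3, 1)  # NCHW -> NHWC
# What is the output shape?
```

Input: (8, 184, 10, 10) -> Output: (8, 10, 10, 184)

Answer: (8, 10, 10, 184)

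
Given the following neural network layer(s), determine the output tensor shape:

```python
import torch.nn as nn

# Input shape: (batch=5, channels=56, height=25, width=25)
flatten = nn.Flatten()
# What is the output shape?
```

Input: (5, 56, 25, 25) -> Output: (5, 35000)

Answer: (5, 35000)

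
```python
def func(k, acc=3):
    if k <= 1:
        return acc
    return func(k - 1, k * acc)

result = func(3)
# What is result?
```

Accumulator trace (n, acc): (3, 3) -> (2, 9) -> (1, 18) -> return 18

Answer: 18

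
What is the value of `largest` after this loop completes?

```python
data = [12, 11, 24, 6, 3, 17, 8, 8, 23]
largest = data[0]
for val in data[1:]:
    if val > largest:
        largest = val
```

Maximum of [12, 11, 24, 6, 3, 17, 8, 8, 23]
`largest` takes the values: 12 → 24

Answer: 24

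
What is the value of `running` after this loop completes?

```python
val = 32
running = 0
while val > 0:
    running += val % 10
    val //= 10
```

Sum digits of 32
`running` takes the values: 0 → 2 → 5

Answer: 5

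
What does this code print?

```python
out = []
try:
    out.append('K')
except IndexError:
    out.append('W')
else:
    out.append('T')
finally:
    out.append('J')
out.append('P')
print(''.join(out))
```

Execution trace: 'K' (try body, no exception) → 'T' (else) → 'J' (finally) → 'P' (after the try/except). Output: KTJP

Answer: KTJP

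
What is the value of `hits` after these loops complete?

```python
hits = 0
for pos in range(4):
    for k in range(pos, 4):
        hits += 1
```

Upper triangle: 4 + 3 + ... + 1
`hits` takes the values: 0 → 1 → 2 → 3 → 4 → 5 → 6 → 7 → 8 → 9 → 10

Answer: 10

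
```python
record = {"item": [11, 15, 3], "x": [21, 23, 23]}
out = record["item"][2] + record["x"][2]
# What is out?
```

Trace:
`record = {"item": [11, 15, 3], "x": [21, 23, 23]}` → record = {'item': [11, 15, 3], 'x': [21, 23, 23]}
`out = record["item"][2] + record["x"][2]` → out = 26
So out = 26

Answer: 26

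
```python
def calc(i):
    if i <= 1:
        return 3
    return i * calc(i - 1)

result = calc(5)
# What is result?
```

calc(5) = 5 * 4 * 3 * 2 * 3 = 360

Answer: 360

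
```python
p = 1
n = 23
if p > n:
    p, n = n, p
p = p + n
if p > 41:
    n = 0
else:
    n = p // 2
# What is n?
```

Trace:
`p = 1` → p = 1
`n = 23` → n = 23
`if p > n: ...` → p > n is False → no variable changes
`p = p + n` → p = 24
`if p > 41: ...` → p > 41 is False, take else branch → n = 12
So n = 12

Answer: 12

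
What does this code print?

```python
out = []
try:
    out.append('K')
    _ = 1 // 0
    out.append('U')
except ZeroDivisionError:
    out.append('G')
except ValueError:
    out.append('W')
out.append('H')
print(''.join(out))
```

Execution trace: 'K' (try body) → 'G' (except ZeroDivisionError) → 'H' (after the try/except). Output: KGH

Answer: KGH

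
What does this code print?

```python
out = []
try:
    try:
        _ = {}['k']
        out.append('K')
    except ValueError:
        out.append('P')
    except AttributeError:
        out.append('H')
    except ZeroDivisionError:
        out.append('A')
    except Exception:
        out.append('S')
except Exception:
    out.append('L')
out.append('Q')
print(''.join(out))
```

Execution trace: 'S' (inner except Exception) → 'Q' (after the try/except). Output: SQ

Answer: SQ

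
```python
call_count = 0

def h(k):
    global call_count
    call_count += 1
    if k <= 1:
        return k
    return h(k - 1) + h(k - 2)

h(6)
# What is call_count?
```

Calls(k) = 1 + Calls(k-1) + Calls(k-2); Calls(0)=Calls(1)=1. For k=6 this gives 25.

Answer: 25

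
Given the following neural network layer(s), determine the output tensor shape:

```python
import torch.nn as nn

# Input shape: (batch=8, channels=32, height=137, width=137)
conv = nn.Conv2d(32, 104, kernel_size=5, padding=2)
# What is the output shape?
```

Input: (8, 32, 137, 137) -> Output: (8, 104, 137, 137)

Answer: (8, 104, 137, 137)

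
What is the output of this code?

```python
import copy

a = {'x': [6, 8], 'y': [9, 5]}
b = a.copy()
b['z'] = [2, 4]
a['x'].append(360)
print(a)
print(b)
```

Key concept: shallow copy of dict with mutable values.
Step by step:
`a = {'x': [6, 8], 'y': [9, 5]}` → a = {'x': [6, 8], 'y': [9, 5]}
`b = a.copy()` → b = {'x': [6, 8], 'y': [9, 5]}
`b['z'] = [2, 4]` → b = {'x': [6, 8], 'y': [9, 5], 'z': [2, 4]}
`a['x'].append(360)` → a = {'x': [6, 8, 360], 'y': [9, 5]}; b = {'x': [6, 8, 360], 'y': [9, 5], 'z': [2, 4]}
`print(a)` → prints {'x': [6, 8, 360], 'y': [9, 5]}
`print(b)` → prints {'x': [6, 8, 360], 'y': [9, 5], 'z': [2, 4]}

Answer:
{'x': [6, 8, 360], 'y': [9, 5]}
{'x': [6, 8, 360], 'y': [9, 5], 'z': [2, 4]}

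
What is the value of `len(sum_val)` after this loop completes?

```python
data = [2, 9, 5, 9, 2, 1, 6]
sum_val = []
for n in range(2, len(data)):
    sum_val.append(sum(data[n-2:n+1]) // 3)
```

Number of 3-element averages
`sum_val` takes the values: [] → [5] → [5, 7] → [5, 7, 5] → [5, 7, 5, 4] → [5, 7, 5, 4, 3]
So `len(sum_val)` = 5

Answer: 5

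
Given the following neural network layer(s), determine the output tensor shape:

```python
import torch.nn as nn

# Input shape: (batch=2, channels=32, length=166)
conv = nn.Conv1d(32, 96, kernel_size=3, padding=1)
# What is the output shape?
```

Input: (2, 32, 166) -> Output: (2, 96, 166)

Answer: (2, 96, 166)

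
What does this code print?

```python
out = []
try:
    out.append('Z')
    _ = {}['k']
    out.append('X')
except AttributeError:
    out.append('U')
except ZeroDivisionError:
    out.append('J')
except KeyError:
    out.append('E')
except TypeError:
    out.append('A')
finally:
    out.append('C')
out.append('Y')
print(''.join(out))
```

Execution trace: 'Z' (try body) → 'E' (except KeyError) → 'C' (finally) → 'Y' (after the try/except). Output: ZECY

Answer: ZECY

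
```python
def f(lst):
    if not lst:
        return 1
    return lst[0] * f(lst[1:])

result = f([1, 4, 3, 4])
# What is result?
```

Product over [1, 4, 3, 4] = 1 * 4 * 3 * 4 = 48

Answer: 48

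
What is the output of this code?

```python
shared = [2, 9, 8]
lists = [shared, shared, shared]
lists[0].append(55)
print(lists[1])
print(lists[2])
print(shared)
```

Key concept: list of same reference.
Step by step:
`shared = [2, 9, 8]` → shared = [2, 9, 8]
`lists = [shared, shared, shared]` → lists = [[2, 9, 8], [2, 9, 8], [2, 9, 8]]
`lists[0].append(55)` → shared = [2, 9, 8, 55]; lists = [[2, 9, 8, 55], [2, 9, 8, 55], [2, 9, 8, 55]]
`print(lists[1])` → prints [2, 9, 8, 55]
`print(lists[2])` → prints [2, 9, 8, 55]
`print(shared)` → prints [2, 9, 8, 55]

Answer:
[2, 9, 8, 55]
[2, 9, 8, 55]
[2, 9, 8, 55]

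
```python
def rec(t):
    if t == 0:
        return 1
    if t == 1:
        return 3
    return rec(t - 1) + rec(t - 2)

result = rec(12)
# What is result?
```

Build up from base cases: rec(0)=1, rec(1)=3, rec(2)=4, rec(3)=7, rec(4)=11, rec(5)=18, rec(6)=29, ..., rec(12)=521

Answer: 521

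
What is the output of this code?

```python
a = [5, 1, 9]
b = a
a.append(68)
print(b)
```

Key concept: basic list aliasing.
Step by step:
`a = [5, 1, 9]` → a = [5, 1, 9]
`b = a` → b = [5, 1, 9] (same object as a)
`a.append(68)` → a = [5, 1, 9, 68] (same object as b); b = [5, 1, 9, 68] (same object as a)
`print(b)` → prints [5, 1, 9, 68]

Answer: [5, 1, 9, 68]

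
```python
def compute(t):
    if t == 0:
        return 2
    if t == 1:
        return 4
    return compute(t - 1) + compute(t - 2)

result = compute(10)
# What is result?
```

Build up from base cases: compute(0)=2, compute(1)=4, compute(2)=6, compute(3)=10, compute(4)=16, compute(5)=26, compute(6)=42, ..., compute(10)=288

Answer: 288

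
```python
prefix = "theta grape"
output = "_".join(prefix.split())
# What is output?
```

Trace:
`prefix = "theta grape"` → prefix = 'theta grape'
`output = "_".join(prefix.split())` → output = 'theta_grape'
So output = 'theta_grape'

Answer: 'theta_grape'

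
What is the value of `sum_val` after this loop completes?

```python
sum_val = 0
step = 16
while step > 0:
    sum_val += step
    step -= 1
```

Sum 16 down to 1
`sum_val` takes the values: 0 → 16 → 31 → 45 → 58 → 70 → 81 → 91 → 100 → 108 → 115 → 121 → 126 → 130 → 133 → 135 → 136

Answer: 136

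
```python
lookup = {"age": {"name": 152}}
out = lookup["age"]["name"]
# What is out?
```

Trace:
`lookup = {"age": {"name": 152}}` → lookup = {'age': {'name': 152}}
`out = lookup["age"]["name"]` → out = 152
So out = 152

Answer: 152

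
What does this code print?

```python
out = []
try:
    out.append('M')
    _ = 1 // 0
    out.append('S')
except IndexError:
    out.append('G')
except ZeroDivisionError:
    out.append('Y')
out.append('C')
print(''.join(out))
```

Execution trace: 'M' (try body) → 'Y' (except ZeroDivisionError) → 'C' (after the try/except). Output: MYC

Answer: MYC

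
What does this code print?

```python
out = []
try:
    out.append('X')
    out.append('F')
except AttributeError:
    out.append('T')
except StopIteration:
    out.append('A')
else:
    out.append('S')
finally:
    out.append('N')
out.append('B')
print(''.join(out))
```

Execution trace: 'X' (try body) → 'F' (try body, no exception) → 'S' (else) → 'N' (finally) → 'B' (after the try/except). Output: XFSNB

Answer: XFSNB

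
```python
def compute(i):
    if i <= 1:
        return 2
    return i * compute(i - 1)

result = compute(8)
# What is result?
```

compute(8) = 8 * 7 * 6 * 5 * 4 * 3 * 2 * 2 = 80640

Answer: 80640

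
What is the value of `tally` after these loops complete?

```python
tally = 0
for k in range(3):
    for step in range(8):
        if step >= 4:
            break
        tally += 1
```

Inner breaks at 4, outer runs 3 times
`tally` takes the values: 0 → 1 → 2 → 3 → 4 → 5 → 6 → 7 → 8 → 9 → 10 → 11 → 12

Answer: 12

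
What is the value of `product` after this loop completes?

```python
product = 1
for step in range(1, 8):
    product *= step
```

7! = 5040
`product` takes the values: 1 → 2 → 6 → 24 → 120 → 720 → 5040

Answer: 5040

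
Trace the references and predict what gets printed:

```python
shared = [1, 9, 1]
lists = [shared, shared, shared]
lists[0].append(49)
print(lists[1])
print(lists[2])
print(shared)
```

Key concept: list of same reference.
Step by step:
`shared = [1, 9, 1]` → shared = [1, 9, 1]
`lists = [shared, shared, shared]` → lists = [[1, 9, 1], [1, 9, 1], [1, 9, 1]]
`lists[0].append(49)` → shared = [1, 9, 1, 49]; lists = [[1, 9, 1, 49], [1, 9, 1, 49], [1, 9, 1, 49]]
`print(lists[1])` → prints [1, 9, 1, 49]
`print(lists[2])` → prints [1, 9, 1, 49]
`print(shared)` → prints [1, 9, 1, 49]

Answer:
[1, 9, 1, 49]
[1, 9, 1, 49]
[1, 9, 1, 49]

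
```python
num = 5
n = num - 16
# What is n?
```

Trace:
`num = 5` → num = 5
`n = num - 16` → n = -11
So n = -11

Answer: -11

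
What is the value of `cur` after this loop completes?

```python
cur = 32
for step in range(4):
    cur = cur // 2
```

Halve 4 times: 32 // 2^4 = 2
`cur` takes the values: 32 → 16 → 8 → 4 → 2

Answer: 2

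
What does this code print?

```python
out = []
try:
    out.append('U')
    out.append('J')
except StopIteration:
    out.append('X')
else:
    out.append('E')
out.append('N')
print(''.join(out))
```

Execution trace: 'U' (try body) → 'J' (try body, no exception) → 'E' (else) → 'N' (after the try/except). Output: UJEN

Answer: UJEN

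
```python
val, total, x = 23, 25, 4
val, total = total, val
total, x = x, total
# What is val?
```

Trace:
`val, total, x = 23, 25, 4` → val = 23; total = 25; x = 4
`val, total = total, val` → val = 25; total = 23
`total, x = x, total` → total = 4; x = 23
So val = 25

Answer: 25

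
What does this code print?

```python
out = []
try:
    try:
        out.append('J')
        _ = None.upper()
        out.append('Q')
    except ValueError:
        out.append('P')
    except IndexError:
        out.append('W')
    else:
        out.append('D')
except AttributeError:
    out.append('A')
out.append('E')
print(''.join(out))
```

Execution trace: 'J' (try body) → 'A' (outer except AttributeError) → 'E' (after the try/except). Output: JAE

Answer: JAE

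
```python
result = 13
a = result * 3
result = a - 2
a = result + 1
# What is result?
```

Trace:
`result = 13` → result = 13
`a = result * 3` → a = 39
`result = a - 2` → result = 37
`a = result + 1` → a = 38
So result = 37

Answer: 37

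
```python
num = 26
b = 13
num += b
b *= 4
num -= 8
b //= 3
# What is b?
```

Trace:
`num = 26` → num = 26
`b = 13` → b = 13
`num += b` → num = 39
`b *= 4` → b = 52
`num -= 8` → num = 31
`b //= 3` → b = 17
So b = 17

Answer: 17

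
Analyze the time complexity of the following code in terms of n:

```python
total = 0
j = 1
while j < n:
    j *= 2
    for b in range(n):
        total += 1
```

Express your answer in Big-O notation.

Each loop level contributes: log n × n. Multiplying the contributions gives O(n log n).

Answer: O(n log n)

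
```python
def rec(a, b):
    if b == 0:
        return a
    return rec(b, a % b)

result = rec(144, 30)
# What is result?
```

rec(144, 30) -> rec(30, 24) -> rec(24, 6) -> rec(6, 0) -> 6

Answer: 6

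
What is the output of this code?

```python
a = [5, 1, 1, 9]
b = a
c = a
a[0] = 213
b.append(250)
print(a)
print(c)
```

Key concept: multiple aliases.
Step by step:
`a = [5, 1, 1, 9]` → a = [5, 1, 1, 9]
`b = a` → b = [5, 1, 1, 9] (same object as a)
`c = a` → c = [5, 1, 1, 9] (same object as a, b)
`a[0] = 213` → a = [213, 1, 1, 9] (same object as b, c); b = [213, 1, 1, 9] (same object as a, c); c = [213, 1, 1, 9] (same object as a, b)
`b.append(250)` → a = [213, 1, 1, 9, 250] (same object as b, c); b = [213, 1, 1, 9, 250] (same object as a, c); c = [213, 1, 1, 9, 250] (same object as a, b)
`print(a)` → prints [213, 1, 1, 9, 250]
`print(c)` → prints [213, 1, 1, 9, 250]

Answer:
[213, 1, 1, 9, 250]
[213, 1, 1, 9, 250]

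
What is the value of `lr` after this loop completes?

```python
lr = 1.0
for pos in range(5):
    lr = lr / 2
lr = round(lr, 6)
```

Halving LR 5 times: 1 / 2^5
`lr` takes the values: 1.0 → 0.5 → 0.25 → 0.125 → 0.0625 → 0.03125

Answer: 0.03125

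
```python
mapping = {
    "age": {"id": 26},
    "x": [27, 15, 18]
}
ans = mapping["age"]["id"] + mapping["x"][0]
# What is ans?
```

Trace:
`mapping = { ...` → mapping = {'age': {'id': 26}, 'x': [27, 15, 18]}
`ans = mapping["age"]["id"] + mapping["x"][0]` → ans = 53
So ans = 53

Answer: 53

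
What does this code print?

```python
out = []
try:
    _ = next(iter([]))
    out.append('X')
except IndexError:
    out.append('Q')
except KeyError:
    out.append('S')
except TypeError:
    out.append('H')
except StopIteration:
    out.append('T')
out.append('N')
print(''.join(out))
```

Execution trace: 'T' (except StopIteration) → 'N' (after the try/except). Output: TN

Answer: TN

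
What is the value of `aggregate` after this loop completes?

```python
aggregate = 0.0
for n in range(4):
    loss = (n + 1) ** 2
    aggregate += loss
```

Sum of squared losses 1² + 2² + ... + 4²
`aggregate` takes the values: 0.0 → 1.0 → 5.0 → 14.0 → 30.0

Answer: 30.0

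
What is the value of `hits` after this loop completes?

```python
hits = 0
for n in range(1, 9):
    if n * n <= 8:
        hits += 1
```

Count numbers where n² ≤ 8
`hits` takes the values: 0 → 1 → 2

Answer: 2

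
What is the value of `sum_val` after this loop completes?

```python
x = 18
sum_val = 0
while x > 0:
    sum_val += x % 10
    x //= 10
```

Sum digits of 18
`sum_val` takes the values: 0 → 8 → 9

Answer: 9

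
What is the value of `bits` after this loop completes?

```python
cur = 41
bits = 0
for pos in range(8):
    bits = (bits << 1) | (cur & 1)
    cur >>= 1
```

Reverse lowest 8 bits of 41
`bits` takes the values: 0 → 1 → 2 → 4 → 9 → 18 → 37 → 74 → 148

Answer: 148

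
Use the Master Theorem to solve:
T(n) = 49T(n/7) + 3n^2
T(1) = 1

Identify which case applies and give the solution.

a=49, b=7, f(n)=3n^2. log_7(49) = 2. Since c=2 = 2, Case 2 applies: T(n) = Θ(n^log_b(a) · log n) = O(n^2 log n).

Answer: O(n^2 log n) - Case 2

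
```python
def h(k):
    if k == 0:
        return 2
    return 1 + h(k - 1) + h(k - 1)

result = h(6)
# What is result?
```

h(k) = 1 + 2·h(k-1), h(0)=2. Closed form: (2+1)·2^6 - 1 = 191.

Answer: 191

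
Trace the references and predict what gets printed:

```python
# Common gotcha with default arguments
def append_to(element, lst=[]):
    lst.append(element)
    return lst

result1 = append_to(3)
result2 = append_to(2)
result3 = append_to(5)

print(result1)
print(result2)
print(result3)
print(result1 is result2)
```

Key concept: mutable default argument gotcha.
Step by step:
`result1 = append_to(3)` → result1 = [3]
`result2 = append_to(2)` → result1 = [3, 2] (same object as result2); result2 = [3, 2] (same object as result1)
`result3 = append_to(5)` → result1 = [3, 2, 5] (same object as result2, result3); result2 = [3, 2, 5] (same object as result1, result3); result3 = [3, 2, 5] (same object as result1, result2)
`print(result1)` → prints [3, 2, 5]
`print(result2)` → prints [3, 2, 5]
`print(result3)` → prints [3, 2, 5]
`print(result1 is result2)` → prints True

Answer:
[3, 2, 5]
[3, 2, 5]
[3, 2, 5]
True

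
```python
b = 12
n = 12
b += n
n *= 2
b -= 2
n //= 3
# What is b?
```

Trace:
`b = 12` → b = 12
`n = 12` → n = 12
`b += n` → b = 24
`n *= 2` → n = 24
`b -= 2` → b = 22
`n //= 3` → n = 8
So b = 22

Answer: 22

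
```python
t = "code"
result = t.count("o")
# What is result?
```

Trace:
`t = "code"` → t = 'code'
`result = t.count("o")` → result = 1
So result = 1

Answer: 1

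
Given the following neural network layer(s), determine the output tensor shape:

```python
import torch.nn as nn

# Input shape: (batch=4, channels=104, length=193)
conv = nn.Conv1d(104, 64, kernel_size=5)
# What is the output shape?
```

Input: (4, 104, 193) -> Output: (4, 64, 189)

Answer: (4, 64, 189)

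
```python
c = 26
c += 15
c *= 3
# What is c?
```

Trace:
`c = 26` → c = 26
`c += 15` → c = 41
`c *= 3` → c = 123
So c = 123

Answer: 123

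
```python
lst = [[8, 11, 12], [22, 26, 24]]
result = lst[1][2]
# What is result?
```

Trace:
`lst = [[8, 11, 12], [22, 26, 24]]` → lst = [[8, 11, 12], [22, 26, 24]]
`result = lst[1][2]` → result = 24
So result = 24

Answer: 24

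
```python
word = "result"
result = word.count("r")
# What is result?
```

Trace:
`word = "result"` → word = 'result'
`result = word.count("r")` → result = 1
So result = 1

Answer: 1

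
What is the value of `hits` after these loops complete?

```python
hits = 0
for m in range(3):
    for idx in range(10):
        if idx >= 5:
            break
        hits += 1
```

Inner breaks at 5, outer runs 3 times
`hits` takes the values: 0 → 1 → 2 → 3 → 4 → 5 → 6 → 7 → 8 → 9 → 10 → 11 → 12 → 13 → 14 → 15

Answer: 15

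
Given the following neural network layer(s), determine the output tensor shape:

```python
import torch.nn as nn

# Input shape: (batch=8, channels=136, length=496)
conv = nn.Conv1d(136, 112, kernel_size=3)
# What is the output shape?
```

Input: (8, 136, 496) -> Output: (8, 112, 494)

Answer: (8, 112, 494)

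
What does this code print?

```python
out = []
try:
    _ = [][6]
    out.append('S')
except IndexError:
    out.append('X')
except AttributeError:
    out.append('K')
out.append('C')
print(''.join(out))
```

Execution trace: 'X' (except IndexError) → 'C' (after the try/except). Output: XC

Answer: XC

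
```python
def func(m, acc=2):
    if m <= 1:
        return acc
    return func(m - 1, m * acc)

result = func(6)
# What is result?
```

Accumulator trace (n, acc): (6, 2) -> (5, 12) -> (4, 60) -> (3, 240) -> (2, 720) -> (1, 1440) -> return 1440

Answer: 1440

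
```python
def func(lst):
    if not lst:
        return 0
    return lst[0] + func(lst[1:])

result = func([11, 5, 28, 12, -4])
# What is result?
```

11 + 5 + 28 + 12 + (-4) + 0 = 52

Answer: 52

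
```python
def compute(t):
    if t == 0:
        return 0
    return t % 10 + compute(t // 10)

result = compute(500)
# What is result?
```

Sum of digits of 500: 0 + 0 + 5 = 5

Answer: 5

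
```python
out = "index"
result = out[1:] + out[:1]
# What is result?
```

Trace:
`out = "index"` → out = 'index'
`result = out[1:] + out[:1]` → result = 'ndexi'
So result = 'ndexi'

Answer: 'ndexi'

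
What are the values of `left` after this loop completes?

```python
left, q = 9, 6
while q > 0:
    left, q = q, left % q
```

GCD of 9 and 6
`left` takes the values: 9 → 6 → 3

Answer: 3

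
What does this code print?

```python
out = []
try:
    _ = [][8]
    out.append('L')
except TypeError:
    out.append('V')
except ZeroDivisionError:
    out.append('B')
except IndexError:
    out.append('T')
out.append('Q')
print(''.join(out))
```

Execution trace: 'T' (except IndexError) → 'Q' (after the try/except). Output: TQ

Answer: TQ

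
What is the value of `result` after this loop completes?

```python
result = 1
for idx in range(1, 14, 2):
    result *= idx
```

Product of 1, 3, 5, ... up to 13
`result` takes the values: 1 → 3 → 15 → 105 → 945 → 10395 → 135135

Answer: 135135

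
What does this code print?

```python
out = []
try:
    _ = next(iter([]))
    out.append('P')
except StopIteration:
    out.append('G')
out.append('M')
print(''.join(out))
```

Execution trace: 'G' (except StopIteration) → 'M' (after the try/except). Output: GM

Answer: GM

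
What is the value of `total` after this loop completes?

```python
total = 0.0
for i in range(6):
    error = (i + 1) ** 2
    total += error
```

Sum of squared losses 1² + 2² + ... + 6²
`total` takes the values: 0.0 → 1.0 → 5.0 → 14.0 → 30.0 → 55.0 → 91.0

Answer: 91.0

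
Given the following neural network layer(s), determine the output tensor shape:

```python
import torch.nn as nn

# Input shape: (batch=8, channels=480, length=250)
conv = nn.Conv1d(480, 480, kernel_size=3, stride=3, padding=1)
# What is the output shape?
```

Input: (8, 480, 250) -> Output: (8, 480, 84)

Answer: (8, 480, 84)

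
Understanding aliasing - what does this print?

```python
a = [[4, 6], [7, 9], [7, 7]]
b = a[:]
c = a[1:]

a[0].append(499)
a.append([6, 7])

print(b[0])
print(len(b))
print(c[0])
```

Key concept: slice with nested mutation.
Step by step:
`a = [[4, 6], [7, 9], [7, 7]]` → a = [[4, 6], [7, 9], [7, 7]]
`b = a[:]` → b = [[4, 6], [7, 9], [7, 7]]
`c = a[1:]` → c = [[7, 9], [7, 7]]
`a[0].append(499)` → a = [[4, 6, 499], [7, 9], [7, 7]]; b = [[4, 6, 499], [7, 9], [7, 7]]
`a.append([6, 7])` → a = [[4, 6, 499], [7, 9], [7, 7], [6, 7]]
`print(b[0])` → prints [4, 6, 499]
`print(len(b))` → prints 3
`print(c[0])` → prints [7, 9]

Answer:
[4, 6, 499]
3
[7, 9]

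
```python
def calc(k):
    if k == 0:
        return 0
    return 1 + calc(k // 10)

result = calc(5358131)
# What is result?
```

Count of digits of 5358131: 7

Answer: 7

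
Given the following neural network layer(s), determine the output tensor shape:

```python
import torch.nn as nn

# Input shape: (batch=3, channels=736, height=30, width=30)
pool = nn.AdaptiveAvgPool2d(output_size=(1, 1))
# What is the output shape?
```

Input: (3, 736, 30, 30) -> Output: (3, 736, 1, 1)

Answer: (3, 736, 1, 1)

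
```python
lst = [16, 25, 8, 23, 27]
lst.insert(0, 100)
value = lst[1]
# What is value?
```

Trace:
`lst = [16, 25, 8, 23, 27]` → lst = [16, 25, 8, 23, 27]
`lst.insert(0, 100)` → lst = [100, 16, 25, 8, 23, 27]
`value = lst[1]` → value = 16
So value = 16

Answer: 16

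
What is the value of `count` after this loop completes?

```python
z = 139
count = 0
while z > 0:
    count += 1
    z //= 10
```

Count digits by repeated division by 10
`count` takes the values: 0 → 1 → 2 → 3

Answer: 3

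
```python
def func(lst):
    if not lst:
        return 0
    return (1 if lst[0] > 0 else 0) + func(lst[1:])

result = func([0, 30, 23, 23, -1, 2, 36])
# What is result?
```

Count of positive elements in [0, 30, 23, 23, -1, 2, 36] = 5

Answer: 5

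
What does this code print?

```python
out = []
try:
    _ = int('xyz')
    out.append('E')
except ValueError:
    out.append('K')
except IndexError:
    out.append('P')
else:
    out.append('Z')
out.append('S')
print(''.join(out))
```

Execution trace: 'K' (except ValueError) → 'S' (after the try/except). Output: KS

Answer: KS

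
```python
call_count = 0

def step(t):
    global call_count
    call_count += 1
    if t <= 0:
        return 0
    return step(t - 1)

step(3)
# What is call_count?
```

Linear recursion stepping by 1: 4 calls from t=3 down to ≤0.

Answer: 4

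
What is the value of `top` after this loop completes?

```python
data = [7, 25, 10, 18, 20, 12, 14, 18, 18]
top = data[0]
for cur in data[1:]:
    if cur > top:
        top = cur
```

Maximum of [7, 25, 10, 18, 20, 12, 14, 18, 18]
`top` takes the values: 7 → 25

Answer: 25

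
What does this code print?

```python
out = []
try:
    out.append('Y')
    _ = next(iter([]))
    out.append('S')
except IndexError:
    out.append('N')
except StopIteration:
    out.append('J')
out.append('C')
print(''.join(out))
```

Execution trace: 'Y' (try body) → 'J' (except StopIteration) → 'C' (after the try/except). Output: YJC

Answer: YJC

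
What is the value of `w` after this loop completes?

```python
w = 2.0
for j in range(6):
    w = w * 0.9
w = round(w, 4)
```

Exponential decay: 2.0 * 0.9^6
`w` takes the values: 2.0 → 1.8 → 1.62 → 1.458 → 1.3122 → 1.18098 → 1.062882 → 1.0629

Answer: 1.0629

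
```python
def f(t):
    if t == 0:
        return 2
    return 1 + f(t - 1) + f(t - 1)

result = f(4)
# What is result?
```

f(t) = 1 + 2·f(t-1), f(0)=2. Closed form: (2+1)·2^4 - 1 = 47.

Answer: 47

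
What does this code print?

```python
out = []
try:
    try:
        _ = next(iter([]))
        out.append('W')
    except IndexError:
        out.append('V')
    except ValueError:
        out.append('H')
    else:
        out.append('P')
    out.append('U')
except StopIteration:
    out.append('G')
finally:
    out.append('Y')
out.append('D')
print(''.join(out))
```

Execution trace: 'G' (except StopIteration) → 'Y' (finally) → 'D' (after the try/except). Output: GYD

Answer: GYD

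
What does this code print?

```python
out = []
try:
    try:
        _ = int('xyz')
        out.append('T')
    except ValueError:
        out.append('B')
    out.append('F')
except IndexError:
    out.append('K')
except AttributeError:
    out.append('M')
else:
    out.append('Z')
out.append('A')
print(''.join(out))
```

Execution trace: 'B' (inner except ValueError) → 'F' (try body, no exception) → 'Z' (else) → 'A' (after the try/except). Output: BFZA

Answer: BFZA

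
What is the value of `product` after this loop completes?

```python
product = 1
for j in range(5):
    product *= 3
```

3^5 = 243
`product` takes the values: 1 → 3 → 9 → 27 → 81 → 243

Answer: 243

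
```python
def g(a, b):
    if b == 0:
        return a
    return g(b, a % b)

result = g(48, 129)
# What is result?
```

g(48, 129) -> g(129, 48) -> g(48, 33) -> g(33, 15) -> g(15, 3) -> g(3, 0) -> 3

Answer: 3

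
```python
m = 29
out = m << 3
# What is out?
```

Trace:
`m = 29` → m = 29
`out = m << 3` → out = 232
So out = 232

Answer: 232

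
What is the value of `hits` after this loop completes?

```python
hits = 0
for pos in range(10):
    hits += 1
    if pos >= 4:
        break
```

Loop breaks when pos reaches 4, hits is 5
`hits` takes the values: 0 → 1 → 2 → 3 → 4 → 5

Answer: 5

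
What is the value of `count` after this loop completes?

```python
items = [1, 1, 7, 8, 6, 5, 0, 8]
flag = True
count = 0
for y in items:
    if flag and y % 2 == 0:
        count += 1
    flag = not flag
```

Count even values at even positions
`count` takes the values: 0 → 1 → 2

Answer: 2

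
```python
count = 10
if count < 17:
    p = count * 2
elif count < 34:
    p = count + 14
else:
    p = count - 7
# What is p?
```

Trace:
`count = 10` → count = 10
`if count < 17: ...` → count < 17 is True → p = 20
So p = 20

Answer: 20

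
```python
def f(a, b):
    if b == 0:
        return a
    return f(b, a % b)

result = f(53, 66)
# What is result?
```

f(53, 66) -> f(66, 53) -> f(53, 13) -> f(13, 1) -> f(1, 0) -> 1

Answer: 1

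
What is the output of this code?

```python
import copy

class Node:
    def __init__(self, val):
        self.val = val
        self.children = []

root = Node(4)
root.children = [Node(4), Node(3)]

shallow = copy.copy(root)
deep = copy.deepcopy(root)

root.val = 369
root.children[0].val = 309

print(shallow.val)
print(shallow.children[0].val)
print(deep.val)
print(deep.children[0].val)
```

Key concept: deep copy with custom objects.
Step by step:
`root = Node(4)` → root = Node(val=4, children=[])
`root.children = [Node(4), Node(3)]` → root = Node(val=4, children=[Node(val=4, children=[]), Node(val=3, children=[])])
`shallow = copy.copy(root)` → shallow = Node(val=4, children=[Node(val=4, children=[]), Node(val=3, children=[])])
`deep = copy.deepcopy(root)` → deep = Node(val=4, children=[Node(val=4, children=[]), Node(val=3, children=[])])
`root.val = 369` → root = Node(val=369, children=[Node(val=4, children=[]), Node(val=3, children=[])])
`root.children[0].val = 309` → root = Node(val=369, children=[Node(val=309, children=[]), Node(val=3, children=[])]); shallow = Node(val=4, children=[Node(val=309, children=[]), Node(val=3, children=[])])
`print(shallow.val)` → prints 4
`print(shallow.children[0].val)` → prints 309
`print(deep.val)` → prints 4
`print(deep.children[0].val)` → prints 4

Answer:
4
309
4
4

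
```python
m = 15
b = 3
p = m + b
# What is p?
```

Trace:
`m = 15` → m = 15
`b = 3` → b = 3
`p = m + b` → p = 18
So p = 18

Answer: 18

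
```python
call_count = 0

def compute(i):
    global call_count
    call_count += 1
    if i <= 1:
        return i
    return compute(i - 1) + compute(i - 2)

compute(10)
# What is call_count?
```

Calls(i) = 1 + Calls(i-1) + Calls(i-2); Calls(0)=Calls(1)=1. For i=10 this gives 177.

Answer: 177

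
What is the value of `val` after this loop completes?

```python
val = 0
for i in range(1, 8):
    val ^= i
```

XOR of 1 to 7
`val` takes the values: 0 → 1 → 3 → 0 → 4 → 1 → 7 → 0

Answer: 0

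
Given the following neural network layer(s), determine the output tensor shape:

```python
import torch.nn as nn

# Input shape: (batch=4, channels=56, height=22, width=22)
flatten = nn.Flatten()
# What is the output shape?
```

Input: (4, 56, 22, 22) -> Output: (4, 27104)

Answer: (4, 27104)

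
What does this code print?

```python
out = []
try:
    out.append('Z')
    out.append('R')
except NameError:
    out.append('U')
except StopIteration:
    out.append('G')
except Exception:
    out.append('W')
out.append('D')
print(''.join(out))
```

Execution trace: 'Z' (try body) → 'R' (try body, no exception) → 'D' (after the try/except). Output: ZRD

Answer: ZRD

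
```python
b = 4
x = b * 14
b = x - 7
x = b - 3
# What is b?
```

Trace:
`b = 4` → b = 4
`x = b * 14` → x = 56
`b = x - 7` → b = 49
`x = b - 3` → x = 46
So b = 49

Answer: 49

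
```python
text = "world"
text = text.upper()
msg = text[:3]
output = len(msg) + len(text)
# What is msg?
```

Trace:
`text = "world"` → text = 'world'
`text = text.upper()` → text = 'WORLD'
`msg = text[:3]` → msg = 'WOR'
`output = len(msg) + len(text)` → output = 8
So msg = 'WOR'

Answer: 'WOR'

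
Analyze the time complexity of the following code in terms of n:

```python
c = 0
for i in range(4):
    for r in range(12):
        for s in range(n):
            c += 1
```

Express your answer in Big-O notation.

Each loop level contributes: 1 × 1 × n. Multiplying the contributions gives O(n).

Answer: O(n)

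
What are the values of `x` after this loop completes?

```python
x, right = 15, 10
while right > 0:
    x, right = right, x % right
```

GCD of 15 and 10
`x` takes the values: 15 → 10 → 5

Answer: 5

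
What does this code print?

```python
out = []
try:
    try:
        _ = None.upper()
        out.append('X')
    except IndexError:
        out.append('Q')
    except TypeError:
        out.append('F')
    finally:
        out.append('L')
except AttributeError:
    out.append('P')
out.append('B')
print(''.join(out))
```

Execution trace: 'L' (inner finally) → 'P' (outer except AttributeError) → 'B' (after the try/except). Output: LPB

Answer: LPB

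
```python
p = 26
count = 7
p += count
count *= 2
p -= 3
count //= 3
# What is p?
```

Trace:
`p = 26` → p = 26
`count = 7` → count = 7
`p += count` → p = 33
`count *= 2` → count = 14
`p -= 3` → p = 30
`count //= 3` → count = 4
So p = 30

Answer: 30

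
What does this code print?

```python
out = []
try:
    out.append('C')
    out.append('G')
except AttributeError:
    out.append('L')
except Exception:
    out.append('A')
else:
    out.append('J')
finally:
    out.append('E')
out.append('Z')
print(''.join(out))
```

Execution trace: 'C' (try body) → 'G' (try body, no exception) → 'J' (else) → 'E' (finally) → 'Z' (after the try/except). Output: CGJEZ

Answer: CGJEZ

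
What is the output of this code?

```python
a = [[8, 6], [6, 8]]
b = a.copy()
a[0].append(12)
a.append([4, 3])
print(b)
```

Key concept: shallow copy with nested lists.
Step by step:
`a = [[8, 6], [6, 8]]` → a = [[8, 6], [6, 8]]
`b = a.copy()` → b = [[8, 6], [6, 8]]
`a[0].append(12)` → a = [[8, 6, 12], [6, 8]]; b = [[8, 6, 12], [6, 8]]
`a.append([4, 3])` → a = [[8, 6, 12], [6, 8], [4, 3]]
`print(b)` → prints [[8, 6, 12], [6, 8]]

Answer: [[8, 6, 12], [6, 8]]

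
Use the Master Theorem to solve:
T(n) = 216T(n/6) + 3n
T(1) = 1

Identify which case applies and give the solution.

a=216, b=6, f(n)=3n. log_6(216) = 3. Since c=1 < 3, Case 1 applies: T(n) = Θ(n^log_b(a)) = O(n^3).

Answer: O(n^3) - Case 1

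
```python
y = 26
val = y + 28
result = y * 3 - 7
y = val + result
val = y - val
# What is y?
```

Trace:
`y = 26` → y = 26
`val = y + 28` → val = 54
`result = y * 3 - 7` → result = 71
`y = val + result` → y = 125
`val = y - val` → val = 71
So y = 125

Answer: 125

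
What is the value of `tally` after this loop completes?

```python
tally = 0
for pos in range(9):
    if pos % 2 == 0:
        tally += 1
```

Count numbers divisible by 2 in range(9)
`tally` takes the values: 0 → 1 → 2 → 3 → 4 → 5

Answer: 5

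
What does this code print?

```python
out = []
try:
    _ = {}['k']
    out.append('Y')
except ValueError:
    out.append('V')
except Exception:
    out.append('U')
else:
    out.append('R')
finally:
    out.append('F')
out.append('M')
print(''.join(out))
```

Execution trace: 'U' (except Exception) → 'F' (finally) → 'M' (after the try/except). Output: UFM

Answer: UFM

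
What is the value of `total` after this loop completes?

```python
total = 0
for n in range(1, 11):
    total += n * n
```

Sum of squares 1² to 10² = 385
`total` takes the values: 0 → 1 → 5 → 14 → 30 → 55 → 91 → 140 → 204 → 285 → 385

Answer: 385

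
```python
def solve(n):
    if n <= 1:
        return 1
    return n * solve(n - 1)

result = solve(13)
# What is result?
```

solve(13) = 13 * 12 * 11 * 10 * 9 * 8 * 7 * 6 * 5 * 4 * 3 * 2 * 1 = 6227020800

Answer: 6227020800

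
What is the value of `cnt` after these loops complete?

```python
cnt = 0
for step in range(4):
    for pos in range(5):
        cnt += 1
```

4 * 5 = 20
`cnt` takes the values: 0 → 1 → 2 → 3 → 4 → 5 → 6 → 7 → 8 → 9 → 10 → 11 → 12 → 13 → 14 → 15 → 16 → 17 → 18 → 19 → 20

Answer: 20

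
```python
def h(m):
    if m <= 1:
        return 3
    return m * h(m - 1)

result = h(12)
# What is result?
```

h(12) = 12 * 11 * 10 * 9 * 8 * 7 * 6 * 5 * 4 * 3 * 2 * 3 = 1437004800

Answer: 1437004800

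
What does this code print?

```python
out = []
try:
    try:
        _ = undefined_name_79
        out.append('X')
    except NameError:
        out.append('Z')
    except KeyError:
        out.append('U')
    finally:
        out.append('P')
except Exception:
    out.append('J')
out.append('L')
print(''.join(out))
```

Execution trace: 'Z' (inner except NameError) → 'P' (inner finally) → 'L' (after the try/except). Output: ZPL

Answer: ZPL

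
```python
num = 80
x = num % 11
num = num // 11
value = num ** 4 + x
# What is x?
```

Trace:
`num = 80` → num = 80
`x = num % 11` → x = 3
`num = num // 11` → num = 7
`value = num ** 4 + x` → value = 2404
So x = 3

Answer: 3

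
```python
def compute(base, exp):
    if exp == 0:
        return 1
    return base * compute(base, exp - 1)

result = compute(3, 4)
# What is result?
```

compute(3, 4) = 3 * 3 * 3 * 3 = 81

Answer: 81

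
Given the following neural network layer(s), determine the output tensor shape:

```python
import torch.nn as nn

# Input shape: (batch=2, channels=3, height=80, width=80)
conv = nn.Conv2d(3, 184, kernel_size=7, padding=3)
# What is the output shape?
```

Input: (2, 3, 80, 80) -> Output: (2, 184, 80, 80)

Answer: (2, 184, 80, 80)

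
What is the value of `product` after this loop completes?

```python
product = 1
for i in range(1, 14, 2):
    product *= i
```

Product of 1, 3, 5, ... up to 13
`product` takes the values: 1 → 3 → 15 → 105 → 945 → 10395 → 135135

Answer: 135135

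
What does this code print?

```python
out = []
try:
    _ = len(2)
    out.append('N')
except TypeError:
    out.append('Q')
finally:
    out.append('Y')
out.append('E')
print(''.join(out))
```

Execution trace: 'Q' (except TypeError) → 'Y' (finally) → 'E' (after the try/except). Output: QYE

Answer: QYE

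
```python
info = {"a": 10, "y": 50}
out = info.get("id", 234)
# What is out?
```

Trace:
`info = {"a": 10, "y": 50}` → info = {'a': 10, 'y': 50}
`out = info.get("id", 234)` → out = 234
So out = 234

Answer: 234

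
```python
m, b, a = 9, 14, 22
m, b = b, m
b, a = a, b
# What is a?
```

Trace:
`m, b, a = 9, 14, 22` → m = 9; b = 14; a = 22
`m, b = b, m` → m = 14; b = 9
`b, a = a, b` → b = 22; a = 9
So a = 9

Answer: 9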